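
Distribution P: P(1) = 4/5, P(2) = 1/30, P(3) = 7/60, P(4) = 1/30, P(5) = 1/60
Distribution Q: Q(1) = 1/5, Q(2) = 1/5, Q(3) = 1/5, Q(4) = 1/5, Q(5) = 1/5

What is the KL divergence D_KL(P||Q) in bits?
1.2772 bits

D_KL(P||Q) = Σ P(x) log₂(P(x)/Q(x))

Computing term by term:
  P(1)·log₂(P(1)/Q(1)) = (4/5)·log₂((4/5)/(1/5)) = 1.60000
  P(2)·log₂(P(2)/Q(2)) = (1/30)·log₂((1/30)/(1/5)) = -0.08617
  P(3)·log₂(P(3)/Q(3)) = (7/60)·log₂((7/60)/(1/5)) = -0.09072
  P(4)·log₂(P(4)/Q(4)) = (1/30)·log₂((1/30)/(1/5)) = -0.08617
  P(5)·log₂(P(5)/Q(5)) = (1/60)·log₂((1/60)/(1/5)) = -0.05975

D_KL(P||Q) = 1.60000 - 0.08617 - 0.09072 - 0.08617 - 0.05975 = 1.27719 ≈ 1.2772 bits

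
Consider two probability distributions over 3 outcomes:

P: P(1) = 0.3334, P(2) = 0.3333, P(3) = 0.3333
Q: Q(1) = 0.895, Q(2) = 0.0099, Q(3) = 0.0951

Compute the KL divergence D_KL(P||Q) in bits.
1.8190 bits

D_KL(P||Q) = Σ P(x) log₂(P(x)/Q(x))

Computing term by term:
  P(1)·log₂(P(1)/Q(1)) = 0.3334·log₂(0.3334/0.895) = -0.47497
  P(2)·log₂(P(2)/Q(2)) = 0.3333·log₂(0.3333/0.0099) = 1.69091
  P(3)·log₂(P(3)/Q(3)) = 0.3333·log₂(0.3333/0.0951) = 0.60304

D_KL(P||Q) = -0.47497 + 1.69091 + 0.60304 = 1.81898 ≈ 1.8190 bits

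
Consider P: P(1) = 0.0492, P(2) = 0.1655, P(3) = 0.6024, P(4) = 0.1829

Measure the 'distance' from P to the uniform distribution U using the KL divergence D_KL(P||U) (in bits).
0.4680 bits

U(i) = 1/4 for all i

D_KL(P||U) = Σ P(x) log₂(P(x) / (1/4))
           = Σ P(x) log₂(P(x)) + log₂(4)
           = log₂(4) - H(P)

H(P) = -Σ P(x) log₂(P(x)):
  -P(1)·log₂(P(1)) = -(0.0492)·log₂(0.0492) = 0.21378
  -P(2)·log₂(P(2)) = -(0.1655)·log₂(0.1655) = 0.42949
  -P(3)·log₂(P(3)) = -(0.6024)·log₂(0.6024) = 0.44048
  -P(4)·log₂(P(4)) = -(0.1829)·log₂(0.1829) = 0.44826
H(P) = 0.21378 + 0.42949 + 0.44048 + 0.44826 = 1.53201 bits

log₂(4) = 2.00000 bits

D_KL(P||U) = 2.00000 - 1.53201 = 0.46799 ≈ 0.4680 bits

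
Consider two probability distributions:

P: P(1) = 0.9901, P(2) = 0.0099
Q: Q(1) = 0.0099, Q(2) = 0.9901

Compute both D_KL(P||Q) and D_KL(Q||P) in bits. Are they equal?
D_KL(P||Q) = 6.5125 bits, D_KL(Q||P) = 6.5125 bits. Yes, in this case they are equal (although KL divergence is not symmetric in general).

D_KL(P||Q) = Σ P(x) log₂(P(x)/Q(x))

Computing term by term:
  P(1)·log₂(P(1)/Q(1)) = 0.9901·log₂(0.9901/0.0099) = 6.57823
  P(2)·log₂(P(2)/Q(2)) = 0.0099·log₂(0.0099/0.9901) = -0.06578

D_KL(P||Q) = 6.57823 - 0.06578 = 6.51245 ≈ 6.5125 bits

D_KL(Q||P) = Σ Q(x) log₂(Q(x)/P(x))

Computing term by term:
  Q(1)·log₂(Q(1)/P(1)) = 0.0099·log₂(0.0099/0.9901) = -0.06578
  Q(2)·log₂(Q(2)/P(2)) = 0.9901·log₂(0.9901/0.0099) = 6.57823

D_KL(Q||P) = -0.06578 + 6.57823 = 6.51245 ≈ 6.5125 bits

These ARE equal here. Q is P with outcomes relabeled (Q(1) = P(2), Q(2) = P(1)) by a relabeling that is its own inverse, so the two sums contain exactly the same terms in a different order. This is a special case — KL divergence is not symmetric in general: D_KL(P||Q) ≠ D_KL(Q||P) for most P, Q.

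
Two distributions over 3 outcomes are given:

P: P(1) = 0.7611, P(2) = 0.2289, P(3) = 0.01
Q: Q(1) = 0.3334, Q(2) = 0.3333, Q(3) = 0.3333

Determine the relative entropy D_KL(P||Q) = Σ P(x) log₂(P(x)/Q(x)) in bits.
0.7317 bits

D_KL(P||Q) = Σ P(x) log₂(P(x)/Q(x))

Computing term by term:
  P(1)·log₂(P(1)/Q(1)) = 0.7611·log₂(0.7611/0.3334) = 0.90634
  P(2)·log₂(P(2)/Q(2)) = 0.2289·log₂(0.2289/0.3333) = -0.12409
  P(3)·log₂(P(3)/Q(3)) = 0.01·log₂(0.01/0.3333) = -0.05059

D_KL(P||Q) = 0.90634 - 0.12409 - 0.05059 = 0.73166 ≈ 0.7317 bits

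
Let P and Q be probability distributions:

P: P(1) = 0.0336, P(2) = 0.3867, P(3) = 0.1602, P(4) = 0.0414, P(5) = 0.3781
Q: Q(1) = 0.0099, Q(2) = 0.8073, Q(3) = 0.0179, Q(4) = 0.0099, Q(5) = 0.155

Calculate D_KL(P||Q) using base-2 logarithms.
0.7270 bits

D_KL(P||Q) = Σ P(x) log₂(P(x)/Q(x))

Computing term by term:
  P(1)·log₂(P(1)/Q(1)) = 0.0336·log₂(0.0336/0.0099) = 0.05924
  P(2)·log₂(P(2)/Q(2)) = 0.3867·log₂(0.3867/0.8073) = -0.41063
  P(3)·log₂(P(3)/Q(3)) = 0.1602·log₂(0.1602/0.0179) = 0.50653
  P(4)·log₂(P(4)/Q(4)) = 0.0414·log₂(0.0414/0.0099) = 0.08545
  P(5)·log₂(P(5)/Q(5)) = 0.3781·log₂(0.3781/0.155) = 0.48643

D_KL(P||Q) = 0.05924 - 0.41063 + 0.50653 + 0.08545 + 0.48643 = 0.72702 ≈ 0.7270 bits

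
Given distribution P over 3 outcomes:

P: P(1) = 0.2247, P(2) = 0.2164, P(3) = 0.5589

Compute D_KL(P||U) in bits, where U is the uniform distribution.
0.1540 bits

U(i) = 1/3 for all i

D_KL(P||U) = Σ P(x) log₂(P(x) / (1/3))
           = Σ P(x) log₂(P(x)) + log₂(3)
           = log₂(3) - H(P)

H(P) = -Σ P(x) log₂(P(x)):
  -P(1)·log₂(P(1)) = -(0.2247)·log₂(0.2247) = 0.48399
  -P(2)·log₂(P(2)) = -(0.2164)·log₂(0.2164) = 0.47786
  -P(3)·log₂(P(3)) = -(0.5589)·log₂(0.5589) = 0.46911
H(P) = 0.48399 + 0.47786 + 0.46911 = 1.43096 bits

log₂(3) = 1.58496 bits

D_KL(P||U) = 1.58496 - 1.43096 = 0.15400 ≈ 0.1540 bits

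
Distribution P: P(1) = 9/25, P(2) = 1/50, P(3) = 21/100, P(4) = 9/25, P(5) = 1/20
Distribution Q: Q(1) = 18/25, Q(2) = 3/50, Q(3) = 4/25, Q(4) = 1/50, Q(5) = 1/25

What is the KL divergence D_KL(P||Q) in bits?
1.2080 bits

D_KL(P||Q) = Σ P(x) log₂(P(x)/Q(x))

Computing term by term:
  P(1)·log₂(P(1)/Q(1)) = (9/25)·log₂((9/25)/(18/25)) = -0.36000
  P(2)·log₂(P(2)/Q(2)) = (1/50)·log₂((1/50)/(3/50)) = -0.03170
  P(3)·log₂(P(3)/Q(3)) = (21/100)·log₂((21/100)/(4/25)) = 0.08239
  P(4)·log₂(P(4)/Q(4)) = (9/25)·log₂((9/25)/(1/50)) = 1.50117
  P(5)·log₂(P(5)/Q(5)) = (1/20)·log₂((1/20)/(1/25)) = 0.01610

D_KL(P||Q) = -0.36000 - 0.03170 + 0.08239 + 1.50117 + 0.01610 = 1.20796 ≈ 1.2080 bits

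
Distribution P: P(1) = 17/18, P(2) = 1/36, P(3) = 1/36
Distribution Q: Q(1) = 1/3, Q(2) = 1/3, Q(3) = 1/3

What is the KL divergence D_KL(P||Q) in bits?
1.2199 bits

D_KL(P||Q) = Σ P(x) log₂(P(x)/Q(x))

Computing term by term:
  P(1)·log₂(P(1)/Q(1)) = (17/18)·log₂((17/18)/(1/3)) = 1.41903
  P(2)·log₂(P(2)/Q(2)) = (1/36)·log₂((1/36)/(1/3)) = -0.09958
  P(3)·log₂(P(3)/Q(3)) = (1/36)·log₂((1/36)/(1/3)) = -0.09958

D_KL(P||Q) = 1.41903 - 0.09958 - 0.09958 = 1.21987 ≈ 1.2199 bits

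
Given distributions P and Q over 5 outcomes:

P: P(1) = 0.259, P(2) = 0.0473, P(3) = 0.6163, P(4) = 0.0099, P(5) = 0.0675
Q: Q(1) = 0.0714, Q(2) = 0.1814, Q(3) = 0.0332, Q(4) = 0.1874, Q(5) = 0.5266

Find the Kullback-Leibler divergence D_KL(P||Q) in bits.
2.7450 bits

D_KL(P||Q) = Σ P(x) log₂(P(x)/Q(x))

Computing term by term:
  P(1)·log₂(P(1)/Q(1)) = 0.259·log₂(0.259/0.0714) = 0.48147
  P(2)·log₂(P(2)/Q(2)) = 0.0473·log₂(0.0473/0.1814) = -0.09173
  P(3)·log₂(P(3)/Q(3)) = 0.6163·log₂(0.6163/0.0332) = 2.59732
  P(4)·log₂(P(4)/Q(4)) = 0.0099·log₂(0.0099/0.1874) = -0.04200
  P(5)·log₂(P(5)/Q(5)) = 0.0675·log₂(0.0675/0.5266) = -0.20005

D_KL(P||Q) = 0.48147 - 0.09173 + 2.59732 - 0.04200 - 0.20005 = 2.74501 ≈ 2.7450 bits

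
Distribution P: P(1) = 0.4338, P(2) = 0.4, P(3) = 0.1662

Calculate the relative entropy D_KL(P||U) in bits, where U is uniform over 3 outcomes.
0.1032 bits

U(i) = 1/3 for all i

D_KL(P||U) = Σ P(x) log₂(P(x) / (1/3))
           = Σ P(x) log₂(P(x)) + log₂(3)
           = log₂(3) - H(P)

H(P) = -Σ P(x) log₂(P(x)):
  -P(1)·log₂(P(1)) = -(0.4338)·log₂(0.4338) = 0.52268
  -P(2)·log₂(P(2)) = -(0.4)·log₂(0.4) = 0.52877
  -P(3)·log₂(P(3)) = -(0.1662)·log₂(0.1662) = 0.43029
H(P) = 0.52268 + 0.52877 + 0.43029 = 1.48174 bits

log₂(3) = 1.58496 bits

D_KL(P||U) = 1.58496 - 1.48174 = 0.10322 ≈ 0.1032 bits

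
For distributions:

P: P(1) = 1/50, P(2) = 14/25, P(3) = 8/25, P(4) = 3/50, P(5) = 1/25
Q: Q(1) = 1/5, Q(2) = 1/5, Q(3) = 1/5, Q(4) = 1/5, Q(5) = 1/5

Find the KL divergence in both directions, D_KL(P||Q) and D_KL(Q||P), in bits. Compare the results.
D_KL(P||Q) = 0.7853 bits, D_KL(Q||P) = 1.0435 bits. D_KL(Q||P) is larger than D_KL(P||Q) by 0.2582 bits; the two directions differ.

D_KL(P||Q) = Σ P(x) log₂(P(x)/Q(x))

Computing term by term:
  P(1)·log₂(P(1)/Q(1)) = (1/50)·log₂((1/50)/(1/5)) = -0.06644
  P(2)·log₂(P(2)/Q(2)) = (14/25)·log₂((14/25)/(1/5)) = 0.83184
  P(3)·log₂(P(3)/Q(3)) = (8/25)·log₂((8/25)/(1/5)) = 0.21698
  P(4)·log₂(P(4)/Q(4)) = (3/50)·log₂((3/50)/(1/5)) = -0.10422
  P(5)·log₂(P(5)/Q(5)) = (1/25)·log₂((1/25)/(1/5)) = -0.09288

D_KL(P||Q) = -0.06644 + 0.83184 + 0.21698 - 0.10422 - 0.09288 = 0.78528 ≈ 0.7853 bits

D_KL(Q||P) = Σ Q(x) log₂(Q(x)/P(x))

Computing term by term:
  Q(1)·log₂(Q(1)/P(1)) = (1/5)·log₂((1/5)/(1/50)) = 0.66439
  Q(2)·log₂(Q(2)/P(2)) = (1/5)·log₂((1/5)/(14/25)) = -0.29709
  Q(3)·log₂(Q(3)/P(3)) = (1/5)·log₂((1/5)/(8/25)) = -0.13561
  Q(4)·log₂(Q(4)/P(4)) = (1/5)·log₂((1/5)/(3/50)) = 0.34739
  Q(5)·log₂(Q(5)/P(5)) = (1/5)·log₂((1/5)/(1/25)) = 0.46439

D_KL(Q||P) = 0.66439 - 0.29709 - 0.13561 + 0.34739 + 0.46439 = 1.04347 ≈ 1.0435 bits

These are NOT equal (difference: 0.2582 bits). KL divergence is asymmetric: D_KL(P||Q) ≠ D_KL(Q||P) in general.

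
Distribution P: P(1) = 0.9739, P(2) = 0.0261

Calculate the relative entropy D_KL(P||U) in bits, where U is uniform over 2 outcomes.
0.8256 bits

U(i) = 1/2 for all i

D_KL(P||U) = Σ P(x) log₂(P(x) / (1/2))
           = Σ P(x) log₂(P(x)) + log₂(2)
           = log₂(2) - H(P)

H(P) = -Σ P(x) log₂(P(x)):
  -P(1)·log₂(P(1)) = -(0.9739)·log₂(0.9739) = 0.03716
  -P(2)·log₂(P(2)) = -(0.0261)·log₂(0.0261) = 0.13728
H(P) = 0.03716 + 0.13728 = 0.17444 bits

log₂(2) = 1.00000 bits

D_KL(P||U) = 1.00000 - 0.17444 = 0.82556 ≈ 0.8256 bits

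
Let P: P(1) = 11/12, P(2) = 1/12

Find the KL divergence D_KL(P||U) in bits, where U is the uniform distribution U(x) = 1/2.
0.5862 bits

U(i) = 1/2 for all i

D_KL(P||U) = Σ P(x) log₂(P(x) / (1/2))
           = Σ P(x) log₂(P(x)) + log₂(2)
           = log₂(2) - H(P)

H(P) = -Σ P(x) log₂(P(x)):
  -P(1)·log₂(P(1)) = -(11/12)·log₂(11/12) = 0.11507
  -P(2)·log₂(P(2)) = -(1/12)·log₂(1/12) = 0.29875
H(P) = 0.11507 + 0.29875 = 0.41382 bits

log₂(2) = 1.00000 bits

D_KL(P||U) = 1.00000 - 0.41382 = 0.58618 ≈ 0.5862 bits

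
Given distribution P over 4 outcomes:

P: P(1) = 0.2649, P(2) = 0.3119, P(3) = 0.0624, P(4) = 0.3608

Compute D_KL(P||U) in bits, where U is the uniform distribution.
0.1877 bits

U(i) = 1/4 for all i

D_KL(P||U) = Σ P(x) log₂(P(x) / (1/4))
           = Σ P(x) log₂(P(x)) + log₂(4)
           = log₂(4) - H(P)

H(P) = -Σ P(x) log₂(P(x)):
  -P(1)·log₂(P(1)) = -(0.2649)·log₂(0.2649) = 0.50768
  -P(2)·log₂(P(2)) = -(0.3119)·log₂(0.3119) = 0.52426
  -P(3)·log₂(P(3)) = -(0.0624)·log₂(0.0624) = 0.24974
  -P(4)·log₂(P(4)) = -(0.3608)·log₂(0.3608) = 0.53064
H(P) = 0.50768 + 0.52426 + 0.24974 + 0.53064 = 1.81232 bits

log₂(4) = 2.00000 bits

D_KL(P||U) = 2.00000 - 1.81232 = 0.18768 ≈ 0.1877 bits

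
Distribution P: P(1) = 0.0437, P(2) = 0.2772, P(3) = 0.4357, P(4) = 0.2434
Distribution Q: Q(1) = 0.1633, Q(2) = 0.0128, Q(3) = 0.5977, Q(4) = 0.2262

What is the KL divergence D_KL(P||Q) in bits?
0.9738 bits

D_KL(P||Q) = Σ P(x) log₂(P(x)/Q(x))

Computing term by term:
  P(1)·log₂(P(1)/Q(1)) = 0.0437·log₂(0.0437/0.1633) = -0.08311
  P(2)·log₂(P(2)/Q(2)) = 0.2772·log₂(0.2772/0.0128) = 1.22986
  P(3)·log₂(P(3)/Q(3)) = 0.4357·log₂(0.4357/0.5977) = -0.19872
  P(4)·log₂(P(4)/Q(4)) = 0.2434·log₂(0.2434/0.2262) = 0.02573

D_KL(P||Q) = -0.08311 + 1.22986 - 0.19872 + 0.02573 = 0.97376 ≈ 0.9738 bits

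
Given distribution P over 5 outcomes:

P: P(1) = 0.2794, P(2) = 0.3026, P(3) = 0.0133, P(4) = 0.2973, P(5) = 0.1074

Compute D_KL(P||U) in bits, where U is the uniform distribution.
0.3372 bits

U(i) = 1/5 for all i

D_KL(P||U) = Σ P(x) log₂(P(x) / (1/5))
           = Σ P(x) log₂(P(x)) + log₂(5)
           = log₂(5) - H(P)

H(P) = -Σ P(x) log₂(P(x)):
  -P(1)·log₂(P(1)) = -(0.2794)·log₂(0.2794) = 0.51398
  -P(2)·log₂(P(2)) = -(0.3026)·log₂(0.3026) = 0.52184
  -P(3)·log₂(P(3)) = -(0.0133)·log₂(0.0133) = 0.08289
  -P(4)·log₂(P(4)) = -(0.2973)·log₂(0.2973) = 0.52028
  -P(5)·log₂(P(5)) = -(0.1074)·log₂(0.1074) = 0.34571
H(P) = 0.51398 + 0.52184 + 0.08289 + 0.52028 + 0.34571 = 1.98470 bits

log₂(5) = 2.32193 bits

D_KL(P||U) = 2.32193 - 1.98470 = 0.33723 ≈ 0.3372 bits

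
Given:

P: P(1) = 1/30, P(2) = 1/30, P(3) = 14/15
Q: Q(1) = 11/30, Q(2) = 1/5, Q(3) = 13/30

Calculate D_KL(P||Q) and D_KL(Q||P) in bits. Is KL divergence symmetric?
D_KL(P||Q) = 0.8316 bits, D_KL(Q||P) = 1.3058 bits. No, KL divergence is not symmetric.

D_KL(P||Q) = Σ P(x) log₂(P(x)/Q(x))

Computing term by term:
  P(1)·log₂(P(1)/Q(1)) = (1/30)·log₂((1/30)/(11/30)) = -0.11531
  P(2)·log₂(P(2)/Q(2)) = (1/30)·log₂((1/30)/(1/5)) = -0.08617
  P(3)·log₂(P(3)/Q(3)) = (14/15)·log₂((14/15)/(13/30)) = 1.03312

D_KL(P||Q) = -0.11531 - 0.08617 + 1.03312 = 0.83164 ≈ 0.8316 bits

D_KL(Q||P) = Σ Q(x) log₂(Q(x)/P(x))

Computing term by term:
  Q(1)·log₂(Q(1)/P(1)) = (11/30)·log₂((11/30)/(1/30)) = 1.26846
  Q(2)·log₂(Q(2)/P(2)) = (1/5)·log₂((1/5)/(1/30)) = 0.51699
  Q(3)·log₂(Q(3)/P(3)) = (13/30)·log₂((13/30)/(14/15)) = -0.47966

D_KL(Q||P) = 1.26846 + 0.51699 - 0.47966 = 1.30579 ≈ 1.3058 bits

These are NOT equal (difference: 0.4742 bits). KL divergence is asymmetric: D_KL(P||Q) ≠ D_KL(Q||P) in general.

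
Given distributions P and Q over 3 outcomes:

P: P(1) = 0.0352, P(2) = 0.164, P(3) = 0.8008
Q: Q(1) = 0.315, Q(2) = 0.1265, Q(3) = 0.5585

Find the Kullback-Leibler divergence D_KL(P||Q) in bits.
0.3665 bits

D_KL(P||Q) = Σ P(x) log₂(P(x)/Q(x))

Computing term by term:
  P(1)·log₂(P(1)/Q(1)) = 0.0352·log₂(0.0352/0.315) = -0.11129
  P(2)·log₂(P(2)/Q(2)) = 0.164·log₂(0.164/0.1265) = 0.06143
  P(3)·log₂(P(3)/Q(3)) = 0.8008·log₂(0.8008/0.5585) = 0.41632

D_KL(P||Q) = -0.11129 + 0.06143 + 0.41632 = 0.36646 ≈ 0.3665 bits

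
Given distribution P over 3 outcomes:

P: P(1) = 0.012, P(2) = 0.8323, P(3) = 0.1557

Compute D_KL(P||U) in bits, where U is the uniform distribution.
0.8702 bits

U(i) = 1/3 for all i

D_KL(P||U) = Σ P(x) log₂(P(x) / (1/3))
           = Σ P(x) log₂(P(x)) + log₂(3)
           = log₂(3) - H(P)

H(P) = -Σ P(x) log₂(P(x)):
  -P(1)·log₂(P(1)) = -(0.012)·log₂(0.012) = 0.07657
  -P(2)·log₂(P(2)) = -(0.8323)·log₂(0.8323) = 0.22041
  -P(3)·log₂(P(3)) = -(0.1557)·log₂(0.1557) = 0.41777
H(P) = 0.07657 + 0.22041 + 0.41777 = 0.71475 bits

log₂(3) = 1.58496 bits

D_KL(P||U) = 1.58496 - 0.71475 = 0.87021 ≈ 0.8702 bits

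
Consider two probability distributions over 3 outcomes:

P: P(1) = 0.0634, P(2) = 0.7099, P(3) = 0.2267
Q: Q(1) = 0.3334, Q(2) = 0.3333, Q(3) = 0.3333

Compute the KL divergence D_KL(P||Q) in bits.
0.4965 bits

D_KL(P||Q) = Σ P(x) log₂(P(x)/Q(x))

Computing term by term:
  P(1)·log₂(P(1)/Q(1)) = 0.0634·log₂(0.0634/0.3334) = -0.15182
  P(2)·log₂(P(2)/Q(2)) = 0.7099·log₂(0.7099/0.3333) = 0.77436
  P(3)·log₂(P(3)/Q(3)) = 0.2267·log₂(0.2267/0.3333) = -0.12605

D_KL(P||Q) = -0.15182 + 0.77436 - 0.12605 = 0.49649 ≈ 0.4965 bits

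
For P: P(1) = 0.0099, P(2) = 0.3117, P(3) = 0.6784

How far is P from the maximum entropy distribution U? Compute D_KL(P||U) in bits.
0.6151 bits

U(i) = 1/3 for all i

D_KL(P||U) = Σ P(x) log₂(P(x) / (1/3))
           = Σ P(x) log₂(P(x)) + log₂(3)
           = log₂(3) - H(P)

H(P) = -Σ P(x) log₂(P(x)):
  -P(1)·log₂(P(1)) = -(0.0099)·log₂(0.0099) = 0.06592
  -P(2)·log₂(P(2)) = -(0.3117)·log₂(0.3117) = 0.52421
  -P(3)·log₂(P(3)) = -(0.6784)·log₂(0.6784) = 0.37976
H(P) = 0.06592 + 0.52421 + 0.37976 = 0.96989 bits

log₂(3) = 1.58496 bits

D_KL(P||U) = 1.58496 - 0.96989 = 0.61507 ≈ 0.6151 bits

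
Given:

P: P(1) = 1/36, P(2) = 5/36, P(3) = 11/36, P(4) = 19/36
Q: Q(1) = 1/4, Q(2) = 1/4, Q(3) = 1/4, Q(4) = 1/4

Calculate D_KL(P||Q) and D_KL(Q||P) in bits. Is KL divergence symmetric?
D_KL(P||Q) = 0.4516 bits, D_KL(Q||P) = 0.6626 bits. No, KL divergence is not symmetric.

D_KL(P||Q) = Σ P(x) log₂(P(x)/Q(x))

Computing term by term:
  P(1)·log₂(P(1)/Q(1)) = (1/36)·log₂((1/36)/(1/4)) = -0.08805
  P(2)·log₂(P(2)/Q(2)) = (5/36)·log₂((5/36)/(1/4)) = -0.11778
  P(3)·log₂(P(3)/Q(3)) = (11/36)·log₂((11/36)/(1/4)) = 0.08846
  P(4)·log₂(P(4)/Q(4)) = (19/36)·log₂((19/36)/(1/4)) = 0.56895

D_KL(P||Q) = -0.08805 - 0.11778 + 0.08846 + 0.56895 = 0.45158 ≈ 0.4516 bits

D_KL(Q||P) = Σ Q(x) log₂(Q(x)/P(x))

Computing term by term:
  Q(1)·log₂(Q(1)/P(1)) = (1/4)·log₂((1/4)/(1/36)) = 0.79248
  Q(2)·log₂(Q(2)/P(2)) = (1/4)·log₂((1/4)/(5/36)) = 0.21200
  Q(3)·log₂(Q(3)/P(3)) = (1/4)·log₂((1/4)/(11/36)) = -0.07238
  Q(4)·log₂(Q(4)/P(4)) = (1/4)·log₂((1/4)/(19/36)) = -0.26950

D_KL(Q||P) = 0.79248 + 0.21200 - 0.07238 - 0.26950 = 0.66260 ≈ 0.6626 bits

These are NOT equal (difference: 0.2110 bits). KL divergence is asymmetric: D_KL(P||Q) ≠ D_KL(Q||P) in general.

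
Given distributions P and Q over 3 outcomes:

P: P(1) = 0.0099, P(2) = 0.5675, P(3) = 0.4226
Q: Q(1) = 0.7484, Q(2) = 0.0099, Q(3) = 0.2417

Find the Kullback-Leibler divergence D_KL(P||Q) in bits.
3.5937 bits

D_KL(P||Q) = Σ P(x) log₂(P(x)/Q(x))

Computing term by term:
  P(1)·log₂(P(1)/Q(1)) = 0.0099·log₂(0.0099/0.7484) = -0.06178
  P(2)·log₂(P(2)/Q(2)) = 0.5675·log₂(0.5675/0.0099) = 3.31479
  P(3)·log₂(P(3)/Q(3)) = 0.4226·log₂(0.4226/0.2417) = 0.34065

D_KL(P||Q) = -0.06178 + 3.31479 + 0.34065 = 3.59366 ≈ 3.5937 bits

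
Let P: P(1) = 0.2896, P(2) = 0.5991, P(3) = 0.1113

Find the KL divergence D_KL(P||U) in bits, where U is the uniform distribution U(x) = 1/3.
0.2718 bits

U(i) = 1/3 for all i

D_KL(P||U) = Σ P(x) log₂(P(x) / (1/3))
           = Σ P(x) log₂(P(x)) + log₂(3)
           = log₂(3) - H(P)

H(P) = -Σ P(x) log₂(P(x)):
  -P(1)·log₂(P(1)) = -(0.2896)·log₂(0.2896) = 0.51777
  -P(2)·log₂(P(2)) = -(0.5991)·log₂(0.5991) = 0.44281
  -P(3)·log₂(P(3)) = -(0.1113)·log₂(0.1113) = 0.35254
H(P) = 0.51777 + 0.44281 + 0.35254 = 1.31312 bits

log₂(3) = 1.58496 bits

D_KL(P||U) = 1.58496 - 1.31312 = 0.27184 ≈ 0.2718 bits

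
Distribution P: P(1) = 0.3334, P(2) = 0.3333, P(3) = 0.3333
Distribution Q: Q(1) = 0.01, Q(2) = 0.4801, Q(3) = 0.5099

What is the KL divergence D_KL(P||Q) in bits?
1.3068 bits

D_KL(P||Q) = Σ P(x) log₂(P(x)/Q(x))

Computing term by term:
  P(1)·log₂(P(1)/Q(1)) = 0.3334·log₂(0.3334/0.01) = 1.68673
  P(2)·log₂(P(2)/Q(2)) = 0.3333·log₂(0.3333/0.4801) = -0.17549
  P(3)·log₂(P(3)/Q(3)) = 0.3333·log₂(0.3333/0.5099) = -0.20444

D_KL(P||Q) = 1.68673 - 0.17549 - 0.20444 = 1.30680 ≈ 1.3068 bits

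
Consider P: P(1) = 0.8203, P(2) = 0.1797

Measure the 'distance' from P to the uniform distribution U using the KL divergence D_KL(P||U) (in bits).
0.3206 bits

U(i) = 1/2 for all i

D_KL(P||U) = Σ P(x) log₂(P(x) / (1/2))
           = Σ P(x) log₂(P(x)) + log₂(2)
           = log₂(2) - H(P)

H(P) = -Σ P(x) log₂(P(x)):
  -P(1)·log₂(P(1)) = -(0.8203)·log₂(0.8203) = 0.23442
  -P(2)·log₂(P(2)) = -(0.1797)·log₂(0.1797) = 0.44500
H(P) = 0.23442 + 0.44500 = 0.67942 bits

log₂(2) = 1.00000 bits

D_KL(P||U) = 1.00000 - 0.67942 = 0.32058 ≈ 0.3206 bits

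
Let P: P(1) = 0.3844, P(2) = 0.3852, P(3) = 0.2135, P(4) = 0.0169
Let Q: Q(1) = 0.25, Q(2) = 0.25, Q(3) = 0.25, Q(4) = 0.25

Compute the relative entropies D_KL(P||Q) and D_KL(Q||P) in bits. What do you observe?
D_KL(P||Q) = 0.3645 bits, D_KL(Q||P) = 0.7175 bits. The two directions give different values (D_KL(Q||P) exceeds D_KL(P||Q) by 0.3530 bits): KL divergence is asymmetric.

D_KL(P||Q) = Σ P(x) log₂(P(x)/Q(x))

Computing term by term:
  P(1)·log₂(P(1)/Q(1)) = 0.3844·log₂(0.3844/0.25) = 0.23859
  P(2)·log₂(P(2)/Q(2)) = 0.3852·log₂(0.3852/0.25) = 0.24024
  P(3)·log₂(P(3)/Q(3)) = 0.2135·log₂(0.2135/0.25) = -0.04861
  P(4)·log₂(P(4)/Q(4)) = 0.0169·log₂(0.0169/0.25) = -0.06569

D_KL(P||Q) = 0.23859 + 0.24024 - 0.04861 - 0.06569 = 0.36453 ≈ 0.3645 bits

D_KL(Q||P) = Σ Q(x) log₂(Q(x)/P(x))

Computing term by term:
  Q(1)·log₂(Q(1)/P(1)) = 0.25·log₂(0.25/0.3844) = -0.15517
  Q(2)·log₂(Q(2)/P(2)) = 0.25·log₂(0.25/0.3852) = -0.15592
  Q(3)·log₂(Q(3)/P(3)) = 0.25·log₂(0.25/0.2135) = 0.05692
  Q(4)·log₂(Q(4)/P(4)) = 0.25·log₂(0.25/0.0169) = 0.97171

D_KL(Q||P) = -0.15517 - 0.15592 + 0.05692 + 0.97171 = 0.71754 ≈ 0.7175 bits

These are NOT equal (difference: 0.3530 bits). KL divergence is asymmetric: D_KL(P||Q) ≠ D_KL(Q||P) in general.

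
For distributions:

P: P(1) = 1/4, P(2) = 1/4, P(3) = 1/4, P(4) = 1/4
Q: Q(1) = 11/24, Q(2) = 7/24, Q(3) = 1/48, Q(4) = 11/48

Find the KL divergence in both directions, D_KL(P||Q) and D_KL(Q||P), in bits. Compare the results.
D_KL(P||Q) = 0.6534 bits, D_KL(Q||P) = 0.3622 bits. D_KL(P||Q) is larger than D_KL(Q||P) by 0.2912 bits; the two directions differ.

D_KL(P||Q) = Σ P(x) log₂(P(x)/Q(x))

Computing term by term:
  P(1)·log₂(P(1)/Q(1)) = (1/4)·log₂((1/4)/(11/24)) = -0.21862
  P(2)·log₂(P(2)/Q(2)) = (1/4)·log₂((1/4)/(7/24)) = -0.05560
  P(3)·log₂(P(3)/Q(3)) = (1/4)·log₂((1/4)/(1/48)) = 0.89624
  P(4)·log₂(P(4)/Q(4)) = (1/4)·log₂((1/4)/(11/48)) = 0.03138

D_KL(P||Q) = -0.21862 - 0.05560 + 0.89624 + 0.03138 = 0.65340 ≈ 0.6534 bits

D_KL(Q||P) = Σ Q(x) log₂(Q(x)/P(x))

Computing term by term:
  Q(1)·log₂(Q(1)/P(1)) = (11/24)·log₂((11/24)/(1/4)) = 0.40080
  Q(2)·log₂(Q(2)/P(2)) = (7/24)·log₂((7/24)/(1/4)) = 0.06486
  Q(3)·log₂(Q(3)/P(3)) = (1/48)·log₂((1/48)/(1/4)) = -0.07469
  Q(4)·log₂(Q(4)/P(4)) = (11/48)·log₂((11/48)/(1/4)) = -0.02877

D_KL(Q||P) = 0.40080 + 0.06486 - 0.07469 - 0.02877 = 0.36220 ≈ 0.3622 bits

These are NOT equal (difference: 0.2912 bits). KL divergence is asymmetric: D_KL(P||Q) ≠ D_KL(Q||P) in general.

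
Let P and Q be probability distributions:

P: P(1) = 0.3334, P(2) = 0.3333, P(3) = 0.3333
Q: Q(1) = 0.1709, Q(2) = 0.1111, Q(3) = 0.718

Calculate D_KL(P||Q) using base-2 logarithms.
0.4807 bits

D_KL(P||Q) = Σ P(x) log₂(P(x)/Q(x))

Computing term by term:
  P(1)·log₂(P(1)/Q(1)) = 0.3334·log₂(0.3334/0.1709) = 0.32143
  P(2)·log₂(P(2)/Q(2)) = 0.3333·log₂(0.3333/0.1111) = 0.52827
  P(3)·log₂(P(3)/Q(3)) = 0.3333·log₂(0.3333/0.718) = -0.36902

D_KL(P||Q) = 0.32143 + 0.52827 - 0.36902 = 0.48068 ≈ 0.4807 bits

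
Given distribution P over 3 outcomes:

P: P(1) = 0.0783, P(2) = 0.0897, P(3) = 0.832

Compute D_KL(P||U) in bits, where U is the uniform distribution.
0.7644 bits

U(i) = 1/3 for all i

D_KL(P||U) = Σ P(x) log₂(P(x) / (1/3))
           = Σ P(x) log₂(P(x)) + log₂(3)
           = log₂(3) - H(P)

H(P) = -Σ P(x) log₂(P(x)):
  -P(1)·log₂(P(1)) = -(0.0783)·log₂(0.0783) = 0.28774
  -P(2)·log₂(P(2)) = -(0.0897)·log₂(0.0897) = 0.31204
  -P(3)·log₂(P(3)) = -(0.832)·log₂(0.832) = 0.22077
H(P) = 0.28774 + 0.31204 + 0.22077 = 0.82055 bits

log₂(3) = 1.58496 bits

D_KL(P||U) = 1.58496 - 0.82055 = 0.76441 ≈ 0.7644 bits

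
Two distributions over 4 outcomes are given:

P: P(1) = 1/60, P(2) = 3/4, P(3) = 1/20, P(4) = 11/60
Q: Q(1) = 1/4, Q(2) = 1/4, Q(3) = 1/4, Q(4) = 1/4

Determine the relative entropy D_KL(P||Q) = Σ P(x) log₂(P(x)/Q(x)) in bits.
0.9255 bits

D_KL(P||Q) = Σ P(x) log₂(P(x)/Q(x))

Computing term by term:
  P(1)·log₂(P(1)/Q(1)) = (1/60)·log₂((1/60)/(1/4)) = -0.06511
  P(2)·log₂(P(2)/Q(2)) = (3/4)·log₂((3/4)/(1/4)) = 1.18872
  P(3)·log₂(P(3)/Q(3)) = (1/20)·log₂((1/20)/(1/4)) = -0.11610
  P(4)·log₂(P(4)/Q(4)) = (11/60)·log₂((11/60)/(1/4)) = -0.08203

D_KL(P||Q) = -0.06511 + 1.18872 - 0.11610 - 0.08203 = 0.92548 ≈ 0.9255 bits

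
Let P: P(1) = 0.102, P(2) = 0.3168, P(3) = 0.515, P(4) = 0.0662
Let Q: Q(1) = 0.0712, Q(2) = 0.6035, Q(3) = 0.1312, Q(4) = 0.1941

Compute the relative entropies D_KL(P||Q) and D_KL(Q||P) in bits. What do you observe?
D_KL(P||Q) = 0.6716 bits, D_KL(Q||P) = 0.5666 bits. The two directions give different values (D_KL(P||Q) exceeds D_KL(Q||P) by 0.1050 bits): KL divergence is asymmetric.

D_KL(P||Q) = Σ P(x) log₂(P(x)/Q(x))

Computing term by term:
  P(1)·log₂(P(1)/Q(1)) = 0.102·log₂(0.102/0.0712) = 0.05290
  P(2)·log₂(P(2)/Q(2)) = 0.3168·log₂(0.3168/0.6035) = -0.29455
  P(3)·log₂(P(3)/Q(3)) = 0.515·log₂(0.515/0.1312) = 1.01599
  P(4)·log₂(P(4)/Q(4)) = 0.0662·log₂(0.0662/0.1941) = -0.10274

D_KL(P||Q) = 0.05290 - 0.29455 + 1.01599 - 0.10274 = 0.67160 ≈ 0.6716 bits

D_KL(Q||P) = Σ Q(x) log₂(Q(x)/P(x))

Computing term by term:
  Q(1)·log₂(Q(1)/P(1)) = 0.0712·log₂(0.0712/0.102) = -0.03693
  Q(2)·log₂(Q(2)/P(2)) = 0.6035·log₂(0.6035/0.3168) = 0.56112
  Q(3)·log₂(Q(3)/P(3)) = 0.1312·log₂(0.1312/0.515) = -0.25883
  Q(4)·log₂(Q(4)/P(4)) = 0.1941·log₂(0.1941/0.0662) = 0.30122

D_KL(Q||P) = -0.03693 + 0.56112 - 0.25883 + 0.30122 = 0.56658 ≈ 0.5666 bits

These are NOT equal (difference: 0.1050 bits). KL divergence is asymmetric: D_KL(P||Q) ≠ D_KL(Q||P) in general.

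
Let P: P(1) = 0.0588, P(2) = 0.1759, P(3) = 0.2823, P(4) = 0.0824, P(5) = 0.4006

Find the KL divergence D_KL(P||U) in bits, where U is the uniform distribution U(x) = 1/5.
0.3000 bits

U(i) = 1/5 for all i

D_KL(P||U) = Σ P(x) log₂(P(x) / (1/5))
           = Σ P(x) log₂(P(x)) + log₂(5)
           = log₂(5) - H(P)

H(P) = -Σ P(x) log₂(P(x)):
  -P(1)·log₂(P(1)) = -(0.0588)·log₂(0.0588) = 0.24038
  -P(2)·log₂(P(2)) = -(0.1759)·log₂(0.1759) = 0.44101
  -P(3)·log₂(P(3)) = -(0.2823)·log₂(0.2823) = 0.51511
  -P(4)·log₂(P(4)) = -(0.0824)·log₂(0.0824) = 0.29674
  -P(5)·log₂(P(5)) = -(0.4006)·log₂(0.4006) = 0.52870
H(P) = 0.24038 + 0.44101 + 0.51511 + 0.29674 + 0.52870 = 2.02194 bits

log₂(5) = 2.32193 bits

D_KL(P||U) = 2.32193 - 2.02194 = 0.29999 ≈ 0.3000 bits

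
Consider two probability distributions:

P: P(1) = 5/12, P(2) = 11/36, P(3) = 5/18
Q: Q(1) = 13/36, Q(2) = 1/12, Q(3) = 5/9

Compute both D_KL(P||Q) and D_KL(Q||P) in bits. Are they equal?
D_KL(P||Q) = 0.3810 bits, D_KL(Q||P) = 0.3248 bits. No, they are not equal.

D_KL(P||Q) = Σ P(x) log₂(P(x)/Q(x))

Computing term by term:
  P(1)·log₂(P(1)/Q(1)) = (5/12)·log₂((5/12)/(13/36)) = 0.08602
  P(2)·log₂(P(2)/Q(2)) = (11/36)·log₂((11/36)/(1/12)) = 0.57275
  P(3)·log₂(P(3)/Q(3)) = (5/18)·log₂((5/18)/(5/9)) = -0.27778

D_KL(P||Q) = 0.08602 + 0.57275 - 0.27778 = 0.38099 ≈ 0.3810 bits

D_KL(Q||P) = Σ Q(x) log₂(Q(x)/P(x))

Computing term by term:
  Q(1)·log₂(Q(1)/P(1)) = (13/36)·log₂((13/36)/(5/12)) = -0.07455
  Q(2)·log₂(Q(2)/P(2)) = (1/12)·log₂((1/12)/(11/36)) = -0.15621
  Q(3)·log₂(Q(3)/P(3)) = (5/9)·log₂((5/9)/(5/18)) = 0.55556

D_KL(Q||P) = -0.07455 - 0.15621 + 0.55556 = 0.32480 ≈ 0.3248 bits

These are NOT equal (difference: 0.0562 bits). KL divergence is asymmetric: D_KL(P||Q) ≠ D_KL(Q||P) in general.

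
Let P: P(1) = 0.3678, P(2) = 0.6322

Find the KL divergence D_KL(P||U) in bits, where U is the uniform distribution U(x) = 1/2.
0.0510 bits

U(i) = 1/2 for all i

D_KL(P||U) = Σ P(x) log₂(P(x) / (1/2))
           = Σ P(x) log₂(P(x)) + log₂(2)
           = log₂(2) - H(P)

H(P) = -Σ P(x) log₂(P(x)):
  -P(1)·log₂(P(1)) = -(0.3678)·log₂(0.3678) = 0.53074
  -P(2)·log₂(P(2)) = -(0.6322)·log₂(0.6322) = 0.41823
H(P) = 0.53074 + 0.41823 = 0.94897 bits

log₂(2) = 1.00000 bits

D_KL(P||U) = 1.00000 - 0.94897 = 0.05103 ≈ 0.0510 bits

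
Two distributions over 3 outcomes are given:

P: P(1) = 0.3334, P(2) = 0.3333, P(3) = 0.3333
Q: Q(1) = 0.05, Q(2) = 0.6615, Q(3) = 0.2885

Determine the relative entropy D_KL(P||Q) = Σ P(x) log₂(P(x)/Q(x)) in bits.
0.6524 bits

D_KL(P||Q) = Σ P(x) log₂(P(x)/Q(x))

Computing term by term:
  P(1)·log₂(P(1)/Q(1)) = 0.3334·log₂(0.3334/0.05) = 0.91260
  P(2)·log₂(P(2)/Q(2)) = 0.3333·log₂(0.3333/0.6615) = -0.32961
  P(3)·log₂(P(3)/Q(3)) = 0.3333·log₂(0.3333/0.2885) = 0.06941

D_KL(P||Q) = 0.91260 - 0.32961 + 0.06941 = 0.65240 ≈ 0.6524 bits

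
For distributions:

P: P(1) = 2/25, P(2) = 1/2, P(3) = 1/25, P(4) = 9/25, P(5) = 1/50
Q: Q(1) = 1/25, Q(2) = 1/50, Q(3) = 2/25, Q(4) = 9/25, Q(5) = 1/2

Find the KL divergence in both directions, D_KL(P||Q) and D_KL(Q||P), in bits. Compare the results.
D_KL(P||Q) = 2.2691 bits, D_KL(Q||P) = 2.2691 bits. The two directions give exactly the same value for this pair.

D_KL(P||Q) = Σ P(x) log₂(P(x)/Q(x))

Computing term by term:
  P(1)·log₂(P(1)/Q(1)) = (2/25)·log₂((2/25)/(1/25)) = 0.08000
  P(2)·log₂(P(2)/Q(2)) = (1/2)·log₂((1/2)/(1/50)) = 2.32193
  P(3)·log₂(P(3)/Q(3)) = (1/25)·log₂((1/25)/(2/25)) = -0.04000
  P(4)·log₂(P(4)/Q(4)) = (9/25)·log₂((9/25)/(9/25)) = 0.00000
  P(5)·log₂(P(5)/Q(5)) = (1/50)·log₂((1/50)/(1/2)) = -0.09288

D_KL(P||Q) = 0.08000 + 2.32193 - 0.04000 + 0.00000 - 0.09288 = 2.26905 ≈ 2.2691 bits

D_KL(Q||P) = Σ Q(x) log₂(Q(x)/P(x))

Computing term by term:
  Q(1)·log₂(Q(1)/P(1)) = (1/25)·log₂((1/25)/(2/25)) = -0.04000
  Q(2)·log₂(Q(2)/P(2)) = (1/50)·log₂((1/50)/(1/2)) = -0.09288
  Q(3)·log₂(Q(3)/P(3)) = (2/25)·log₂((2/25)/(1/25)) = 0.08000
  Q(4)·log₂(Q(4)/P(4)) = (9/25)·log₂((9/25)/(9/25)) = 0.00000
  Q(5)·log₂(Q(5)/P(5)) = (1/2)·log₂((1/2)/(1/50)) = 2.32193

D_KL(Q||P) = -0.04000 - 0.09288 + 0.08000 + 0.00000 + 2.32193 = 2.26905 ≈ 2.2691 bits

These ARE equal here. Q is P with outcomes relabeled (Q(1) = P(3), Q(2) = P(5), Q(3) = P(1), Q(5) = P(2)) by a relabeling that is its own inverse, so the two sums contain exactly the same terms in a different order. This is a special case — KL divergence is not symmetric in general: D_KL(P||Q) ≠ D_KL(Q||P) for most P, Q.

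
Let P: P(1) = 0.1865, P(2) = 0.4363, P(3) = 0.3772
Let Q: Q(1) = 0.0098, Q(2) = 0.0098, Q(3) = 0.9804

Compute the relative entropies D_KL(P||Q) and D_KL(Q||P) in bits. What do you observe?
D_KL(P||Q) = 2.6622 bits, D_KL(Q||P) = 1.2557 bits. The two directions give different values (D_KL(P||Q) exceeds D_KL(Q||P) by 1.4065 bits): KL divergence is asymmetric.

D_KL(P||Q) = Σ P(x) log₂(P(x)/Q(x))

Computing term by term:
  P(1)·log₂(P(1)/Q(1)) = 0.1865·log₂(0.1865/0.0098) = 0.79267
  P(2)·log₂(P(2)/Q(2)) = 0.4363·log₂(0.4363/0.0098) = 2.38935
  P(3)·log₂(P(3)/Q(3)) = 0.3772·log₂(0.3772/0.9804) = -0.51980

D_KL(P||Q) = 0.79267 + 2.38935 - 0.51980 = 2.66222 ≈ 2.6622 bits

D_KL(Q||P) = Σ Q(x) log₂(Q(x)/P(x))

Computing term by term:
  Q(1)·log₂(Q(1)/P(1)) = 0.0098·log₂(0.0098/0.1865) = -0.04165
  Q(2)·log₂(Q(2)/P(2)) = 0.0098·log₂(0.0098/0.4363) = -0.05367
  Q(3)·log₂(Q(3)/P(3)) = 0.9804·log₂(0.9804/0.3772) = 1.35103

D_KL(Q||P) = -0.04165 - 0.05367 + 1.35103 = 1.25571 ≈ 1.2557 bits

These are NOT equal (difference: 1.4065 bits). KL divergence is asymmetric: D_KL(P||Q) ≠ D_KL(Q||P) in general.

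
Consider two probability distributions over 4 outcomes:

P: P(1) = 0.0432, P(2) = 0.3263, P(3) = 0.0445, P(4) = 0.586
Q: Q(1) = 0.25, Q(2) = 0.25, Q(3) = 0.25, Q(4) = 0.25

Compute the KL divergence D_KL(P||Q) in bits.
0.6253 bits

D_KL(P||Q) = Σ P(x) log₂(P(x)/Q(x))

Computing term by term:
  P(1)·log₂(P(1)/Q(1)) = 0.0432·log₂(0.0432/0.25) = -0.10942
  P(2)·log₂(P(2)/Q(2)) = 0.3263·log₂(0.3263/0.25) = 0.12539
  P(3)·log₂(P(3)/Q(3)) = 0.0445·log₂(0.0445/0.25) = -0.11081
  P(4)·log₂(P(4)/Q(4)) = 0.586·log₂(0.586/0.25) = 0.72018

D_KL(P||Q) = -0.10942 + 0.12539 - 0.11081 + 0.72018 = 0.62534 ≈ 0.6253 bits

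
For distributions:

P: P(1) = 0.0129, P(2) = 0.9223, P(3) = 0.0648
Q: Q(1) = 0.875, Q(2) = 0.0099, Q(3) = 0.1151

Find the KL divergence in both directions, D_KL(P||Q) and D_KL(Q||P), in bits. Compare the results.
D_KL(P||Q) = 5.9012 bits, D_KL(Q||P) = 5.3540 bits. D_KL(P||Q) is larger than D_KL(Q||P) by 0.5472 bits; the two directions differ.

D_KL(P||Q) = Σ P(x) log₂(P(x)/Q(x))

Computing term by term:
  P(1)·log₂(P(1)/Q(1)) = 0.0129·log₂(0.0129/0.875) = -0.07848
  P(2)·log₂(P(2)/Q(2)) = 0.9223·log₂(0.9223/0.0099) = 6.03338
  P(3)·log₂(P(3)/Q(3)) = 0.0648·log₂(0.0648/0.1151) = -0.05371

D_KL(P||Q) = -0.07848 + 6.03338 - 0.05371 = 5.90119 ≈ 5.9012 bits

D_KL(Q||P) = Σ Q(x) log₂(Q(x)/P(x))

Computing term by term:
  Q(1)·log₂(Q(1)/P(1)) = 0.875·log₂(0.875/0.0129) = 5.32336
  Q(2)·log₂(Q(2)/P(2)) = 0.0099·log₂(0.0099/0.9223) = -0.06476
  Q(3)·log₂(Q(3)/P(3)) = 0.1151·log₂(0.1151/0.0648) = 0.09540

D_KL(Q||P) = 5.32336 - 0.06476 + 0.09540 = 5.35400 ≈ 5.3540 bits

These are NOT equal (difference: 0.5472 bits). KL divergence is asymmetric: D_KL(P||Q) ≠ D_KL(Q||P) in general.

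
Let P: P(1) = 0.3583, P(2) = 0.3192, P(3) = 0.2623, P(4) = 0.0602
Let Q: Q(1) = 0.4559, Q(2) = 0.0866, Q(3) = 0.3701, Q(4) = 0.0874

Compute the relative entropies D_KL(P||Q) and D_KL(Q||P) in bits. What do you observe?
D_KL(P||Q) = 0.3136 bits, D_KL(Q||P) = 0.2263 bits. The two directions give different values (D_KL(P||Q) exceeds D_KL(Q||P) by 0.0873 bits): KL divergence is asymmetric.

D_KL(P||Q) = Σ P(x) log₂(P(x)/Q(x))

Computing term by term:
  P(1)·log₂(P(1)/Q(1)) = 0.3583·log₂(0.3583/0.4559) = -0.12453
  P(2)·log₂(P(2)/Q(2)) = 0.3192·log₂(0.3192/0.0866) = 0.60074
  P(3)·log₂(P(3)/Q(3)) = 0.2623·log₂(0.2623/0.3701) = -0.13028
  P(4)·log₂(P(4)/Q(4)) = 0.0602·log₂(0.0602/0.0874) = -0.03238

D_KL(P||Q) = -0.12453 + 0.60074 - 0.13028 - 0.03238 = 0.31355 ≈ 0.3136 bits

D_KL(Q||P) = Σ Q(x) log₂(Q(x)/P(x))

Computing term by term:
  Q(1)·log₂(Q(1)/P(1)) = 0.4559·log₂(0.4559/0.3583) = 0.15845
  Q(2)·log₂(Q(2)/P(2)) = 0.0866·log₂(0.0866/0.3192) = -0.16298
  Q(3)·log₂(Q(3)/P(3)) = 0.3701·log₂(0.3701/0.2623) = 0.18383
  Q(4)·log₂(Q(4)/P(4)) = 0.0874·log₂(0.0874/0.0602) = 0.04701

D_KL(Q||P) = 0.15845 - 0.16298 + 0.18383 + 0.04701 = 0.22631 ≈ 0.2263 bits

These are NOT equal (difference: 0.0873 bits). KL divergence is asymmetric: D_KL(P||Q) ≠ D_KL(Q||P) in general.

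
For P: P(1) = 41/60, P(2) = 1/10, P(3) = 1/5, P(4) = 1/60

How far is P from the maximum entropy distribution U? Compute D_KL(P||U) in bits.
0.7296 bits

U(i) = 1/4 for all i

D_KL(P||U) = Σ P(x) log₂(P(x) / (1/4))
           = Σ P(x) log₂(P(x)) + log₂(4)
           = log₂(4) - H(P)

H(P) = -Σ P(x) log₂(P(x)):
  -P(1)·log₂(P(1)) = -(41/60)·log₂(41/60) = 0.37538
  -P(2)·log₂(P(2)) = -(1/10)·log₂(1/10) = 0.33219
  -P(3)·log₂(P(3)) = -(1/5)·log₂(1/5) = 0.46439
  -P(4)·log₂(P(4)) = -(1/60)·log₂(1/60) = 0.09845
H(P) = 0.37538 + 0.33219 + 0.46439 + 0.09845 = 1.27041 bits

log₂(4) = 2.00000 bits

D_KL(P||U) = 2.00000 - 1.27041 = 0.72959 ≈ 0.7296 bits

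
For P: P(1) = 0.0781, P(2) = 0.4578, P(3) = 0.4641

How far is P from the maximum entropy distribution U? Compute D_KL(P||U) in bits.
0.2676 bits

U(i) = 1/3 for all i

D_KL(P||U) = Σ P(x) log₂(P(x) / (1/3))
           = Σ P(x) log₂(P(x)) + log₂(3)
           = log₂(3) - H(P)

H(P) = -Σ P(x) log₂(P(x)):
  -P(1)·log₂(P(1)) = -(0.0781)·log₂(0.0781) = 0.28729
  -P(2)·log₂(P(2)) = -(0.4578)·log₂(0.4578) = 0.51604
  -P(3)·log₂(P(3)) = -(0.4641)·log₂(0.4641) = 0.51399
H(P) = 0.28729 + 0.51604 + 0.51399 = 1.31732 bits

log₂(3) = 1.58496 bits

D_KL(P||U) = 1.58496 - 1.31732 = 0.26764 ≈ 0.2676 bits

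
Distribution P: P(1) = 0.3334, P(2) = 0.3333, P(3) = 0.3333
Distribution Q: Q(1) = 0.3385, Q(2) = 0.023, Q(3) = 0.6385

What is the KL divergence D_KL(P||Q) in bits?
0.9657 bits

D_KL(P||Q) = Σ P(x) log₂(P(x)/Q(x))

Computing term by term:
  P(1)·log₂(P(1)/Q(1)) = 0.3334·log₂(0.3334/0.3385) = -0.00730
  P(2)·log₂(P(2)/Q(2)) = 0.3333·log₂(0.3333/0.023) = 1.28558
  P(3)·log₂(P(3)/Q(3)) = 0.3333·log₂(0.3333/0.6385) = -0.31259

D_KL(P||Q) = -0.00730 + 1.28558 - 0.31259 = 0.96569 ≈ 0.9657 bits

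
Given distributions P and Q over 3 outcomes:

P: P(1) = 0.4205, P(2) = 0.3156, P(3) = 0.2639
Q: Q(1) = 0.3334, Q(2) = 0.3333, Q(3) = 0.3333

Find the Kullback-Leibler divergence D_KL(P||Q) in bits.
0.0271 bits

D_KL(P||Q) = Σ P(x) log₂(P(x)/Q(x))

Computing term by term:
  P(1)·log₂(P(1)/Q(1)) = 0.4205·log₂(0.4205/0.3334) = 0.14081
  P(2)·log₂(P(2)/Q(2)) = 0.3156·log₂(0.3156/0.3333) = -0.02485
  P(3)·log₂(P(3)/Q(3)) = 0.2639·log₂(0.2639/0.3333) = -0.08889

D_KL(P||Q) = 0.14081 - 0.02485 - 0.08889 = 0.02707 ≈ 0.0271 bits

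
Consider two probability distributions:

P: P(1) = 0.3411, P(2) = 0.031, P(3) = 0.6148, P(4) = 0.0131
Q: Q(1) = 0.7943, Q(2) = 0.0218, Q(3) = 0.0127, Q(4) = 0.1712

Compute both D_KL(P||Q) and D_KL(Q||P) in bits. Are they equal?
D_KL(P||Q) = 2.9924 bits, D_KL(Q||P) = 1.5213 bits. No, they are not equal.

D_KL(P||Q) = Σ P(x) log₂(P(x)/Q(x))

Computing term by term:
  P(1)·log₂(P(1)/Q(1)) = 0.3411·log₂(0.3411/0.7943) = -0.41597
  P(2)·log₂(P(2)/Q(2)) = 0.031·log₂(0.031/0.0218) = 0.01575
  P(3)·log₂(P(3)/Q(3)) = 0.6148·log₂(0.6148/0.0127) = 3.44117
  P(4)·log₂(P(4)/Q(4)) = 0.0131·log₂(0.0131/0.1712) = -0.04858

D_KL(P||Q) = -0.41597 + 0.01575 + 3.44117 - 0.04858 = 2.99237 ≈ 2.9924 bits

D_KL(Q||P) = Σ Q(x) log₂(Q(x)/P(x))

Computing term by term:
  Q(1)·log₂(Q(1)/P(1)) = 0.7943·log₂(0.7943/0.3411) = 0.96864
  Q(2)·log₂(Q(2)/P(2)) = 0.0218·log₂(0.0218/0.031) = -0.01107
  Q(3)·log₂(Q(3)/P(3)) = 0.0127·log₂(0.0127/0.6148) = -0.07108
  Q(4)·log₂(Q(4)/P(4)) = 0.1712·log₂(0.1712/0.0131) = 0.63482

D_KL(Q||P) = 0.96864 - 0.01107 - 0.07108 + 0.63482 = 1.52131 ≈ 1.5213 bits

These are NOT equal (difference: 1.4711 bits). KL divergence is asymmetric: D_KL(P||Q) ≠ D_KL(Q||P) in general.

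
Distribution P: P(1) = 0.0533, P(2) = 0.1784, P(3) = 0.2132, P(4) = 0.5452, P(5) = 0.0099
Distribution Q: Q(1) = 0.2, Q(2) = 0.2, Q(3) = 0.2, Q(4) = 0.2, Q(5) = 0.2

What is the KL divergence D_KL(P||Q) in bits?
0.6344 bits

D_KL(P||Q) = Σ P(x) log₂(P(x)/Q(x))

Computing term by term:
  P(1)·log₂(P(1)/Q(1)) = 0.0533·log₂(0.0533/0.2) = -0.10169
  P(2)·log₂(P(2)/Q(2)) = 0.1784·log₂(0.1784/0.2) = -0.02942
  P(3)·log₂(P(3)/Q(3)) = 0.2132·log₂(0.2132/0.2) = 0.01966
  P(4)·log₂(P(4)/Q(4)) = 0.5452·log₂(0.5452/0.2) = 0.78879
  P(5)·log₂(P(5)/Q(5)) = 0.0099·log₂(0.0099/0.2) = -0.04293

D_KL(P||Q) = -0.10169 - 0.02942 + 0.01966 + 0.78879 - 0.04293 = 0.63441 ≈ 0.6344 bits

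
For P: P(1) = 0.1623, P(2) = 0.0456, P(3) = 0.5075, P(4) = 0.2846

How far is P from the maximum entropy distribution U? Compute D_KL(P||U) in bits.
0.3585 bits

U(i) = 1/4 for all i

D_KL(P||U) = Σ P(x) log₂(P(x) / (1/4))
           = Σ P(x) log₂(P(x)) + log₂(4)
           = log₂(4) - H(P)

H(P) = -Σ P(x) log₂(P(x)):
  -P(1)·log₂(P(1)) = -(0.1623)·log₂(0.1623) = 0.42576
  -P(2)·log₂(P(2)) = -(0.0456)·log₂(0.0456) = 0.20314
  -P(3)·log₂(P(3)) = -(0.5075)·log₂(0.5075) = 0.49660
  -P(4)·log₂(P(4)) = -(0.2846)·log₂(0.2846) = 0.51598
H(P) = 0.42576 + 0.20314 + 0.49660 + 0.51598 = 1.64148 bits

log₂(4) = 2.00000 bits

D_KL(P||U) = 2.00000 - 1.64148 = 0.35852 ≈ 0.3585 bits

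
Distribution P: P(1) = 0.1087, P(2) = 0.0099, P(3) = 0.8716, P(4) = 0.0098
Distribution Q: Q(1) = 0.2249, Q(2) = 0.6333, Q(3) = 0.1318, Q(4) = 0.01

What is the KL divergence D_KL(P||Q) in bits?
2.2017 bits

D_KL(P||Q) = Σ P(x) log₂(P(x)/Q(x))

Computing term by term:
  P(1)·log₂(P(1)/Q(1)) = 0.1087·log₂(0.1087/0.2249) = -0.11402
  P(2)·log₂(P(2)/Q(2)) = 0.0099·log₂(0.0099/0.6333) = -0.05939
  P(3)·log₂(P(3)/Q(3)) = 0.8716·log₂(0.8716/0.1318) = 2.37539
  P(4)·log₂(P(4)/Q(4)) = 0.0098·log₂(0.0098/0.01) = -0.00029

D_KL(P||Q) = -0.11402 - 0.05939 + 2.37539 - 0.00029 = 2.20169 ≈ 2.2017 bits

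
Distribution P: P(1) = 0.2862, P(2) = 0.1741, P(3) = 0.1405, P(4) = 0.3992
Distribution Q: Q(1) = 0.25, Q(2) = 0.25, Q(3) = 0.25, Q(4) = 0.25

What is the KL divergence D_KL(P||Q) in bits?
0.1177 bits

D_KL(P||Q) = Σ P(x) log₂(P(x)/Q(x))

Computing term by term:
  P(1)·log₂(P(1)/Q(1)) = 0.2862·log₂(0.2862/0.25) = 0.05584
  P(2)·log₂(P(2)/Q(2)) = 0.1741·log₂(0.1741/0.25) = -0.09088
  P(3)·log₂(P(3)/Q(3)) = 0.1405·log₂(0.1405/0.25) = -0.11681
  P(4)·log₂(P(4)/Q(4)) = 0.3992·log₂(0.3992/0.25) = 0.26953

D_KL(P||Q) = 0.05584 - 0.09088 - 0.11681 + 0.26953 = 0.11768 ≈ 0.1177 bits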